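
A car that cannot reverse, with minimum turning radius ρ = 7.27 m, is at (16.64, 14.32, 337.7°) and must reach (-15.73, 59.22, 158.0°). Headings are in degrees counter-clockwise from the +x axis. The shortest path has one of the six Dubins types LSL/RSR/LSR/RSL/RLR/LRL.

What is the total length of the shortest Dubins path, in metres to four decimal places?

72.0792 m

Let ψ = atan2(Δy, Δx) = atan2(44.90, -32.37) = 125.7892° be the start→goal bearing.
Normalize: d = |goal − start| / ρ = 55.351846/7.27 = 7.613734, α = (θ_start − ψ) mod 360° = 211.9108° = 3.698542 rad, β = (θ_goal − ψ) mod 360° = 32.2108° = 0.562185 rad.
Common terms: sin α = -0.528599, cos α = -0.848872, sin β = 0.533036, cos β = 0.846092, cos(α−β) = -0.999986, d² = 57.968946. Work in radians in the unit-radius frame; every candidate has L = ρ·(t + p + q).
LSL: p² = 2 + d² − 2cos(α−β) + 2d(sin α − sin β) = 45.802905; p = √p² = 6.767784; φ = atan2(cos β − cos α, d + sin α − sin β) = 0.253141 rad; t = (φ − α) mod 2π = 2.837784 rad, q = (β − φ) mod 2π = 0.309044 rad → L = 7.27·(2.837784 + 6.767784 + 0.309044) = 7.27·9.914613 = 72.079236 m
RSR: p² = 2 + d² − 2cos(α−β) + 2d(sin β − sin α) = 78.134932; p = √p² = 8.839397; φ = atan2(cos α − cos β, d − sin α + sin β) = -0.192946 rad; t = (α − φ) mod 2π = 3.891488 rad, q = (φ − β) mod 2π = 5.528054 rad → L = 7.27·(3.891488 + 8.839397 + 5.528054) = 7.27·18.258939 = 132.742483 m
LSR: p² = d² − 2 + 2cos(α−β) + 2d(sin α + sin β) = 54.036544; p = √p² = 7.350955; φ = atan2(−cos α − cos β, d + sin α + sin β) − atan2(−2, p) = 0.266008 rad; t = (φ − α) mod 2π = 2.850652 rad, q = (φ − β) mod 2π = 5.987008 rad → L = 7.27·(2.850652 + 7.350955 + 5.987008) = 7.27·16.188616 = 117.691236 m
RSL: p² = d² − 2 + 2cos(α−β) − 2d(sin α + sin β) = 53.901403; p = √p² = 7.341757; φ = atan2(cos α + cos β, d − sin α − sin β) − atan2(2, p) = -0.266326 rad; t = (α − φ) mod 2π = 3.964868 rad, q = (β − φ) mod 2π = 0.828511 rad → L = 7.27·(3.964868 + 7.341757 + 0.828511) = 7.27·12.135136 = 88.222441 m
RLR: c = (6 − d² + 2cos(α−β) + 2d(sin α − sin β))/8 = -8.766867, |c| > 1 → infeasible
LRL: c = (6 − d² + 2cos(α−β) − 2d(sin α − sin β))/8 = -4.725363, |c| > 1 → infeasible
Shortest: LSL with L = 72.079236 m ≈ 72.0792 m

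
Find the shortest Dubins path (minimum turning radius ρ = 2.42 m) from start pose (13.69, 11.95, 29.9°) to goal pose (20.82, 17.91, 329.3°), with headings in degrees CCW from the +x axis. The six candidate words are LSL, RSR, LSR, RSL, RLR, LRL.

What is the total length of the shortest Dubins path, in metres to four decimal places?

10.2120 m

Let ψ = atan2(Δy, Δx) = atan2(5.96, 7.13) = 39.8924° be the start→goal bearing.
Normalize: d = |goal − start| / ρ = 9.292927/2.42 = 3.840053, α = (θ_start − ψ) mod 360° = 350.0076° = 6.108785 rad, β = (θ_goal − ψ) mod 360° = 289.4076° = 5.051115 rad.
Common terms: sin α = -0.173518, cos α = 0.984831, sin β = -0.943179, cos β = 0.332286, cos(α−β) = 0.490904, d² = 14.746004. Work in radians in the unit-radius frame; every candidate has L = ρ·(t + p + q).
LSL: p² = 2 + d² − 2cos(α−β) + 2d(sin α − sin β) = 21.675274; p = √p² = 4.655671; φ = atan2(cos β − cos α, d + sin α − sin β) = -0.140624 rad; t = (φ − α) mod 2π = 0.033776 rad, q = (β − φ) mod 2π = 5.191740 rad → L = 2.42·(0.033776 + 4.655671 + 5.191740) = 2.42·9.881187 = 23.912472 m
RSR: p² = 2 + d² − 2cos(α−β) + 2d(sin β − sin α) = 9.853120; p = √p² = 3.138968; φ = atan2(cos α − cos β, d − sin α + sin β) = 0.209412 rad; t = (α − φ) mod 2π = 5.899373 rad, q = (φ − β) mod 2π = 1.441482 rad → L = 2.42·(5.899373 + 3.138968 + 1.441482) = 2.42·10.479823 = 25.361171 m
LSR: p² = d² − 2 + 2cos(α−β) + 2d(sin α + sin β) = 5.151467; p = √p² = 2.269684; φ = atan2(−cos α − cos β, d + sin α + sin β) − atan2(−2, p) = 0.271847 rad; t = (φ − α) mod 2π = 0.446248 rad, q = (φ − β) mod 2π = 1.503917 rad → L = 2.42·(0.446248 + 2.269684 + 1.503917) = 2.42·4.219849 = 10.212035 m
RSL: p² = d² − 2 + 2cos(α−β) − 2d(sin α + sin β) = 22.304157; p = √p² = 4.722728; φ = atan2(cos α + cos β, d − sin α − sin β) − atan2(2, p) = -0.140866 rad; t = (α − φ) mod 2π = 6.249651 rad, q = (β − φ) mod 2π = 5.191981 rad → L = 2.42·(6.249651 + 4.722728 + 5.191981) = 2.42·16.164360 = 39.117750 m
RLR: c = (6 − d² + 2cos(α−β) + 2d(sin α − sin β))/8 = -0.231640; p = 2π − arccos c = 4.478626 rad; φ = atan2(cos α − cos β, d − sin α + sin β) = 0.209412 rad; t = (α − φ + p/2) mod 2π = 1.855500 rad, q = (α − β − t + p) mod 2π = 3.680795 rad → L = 2.42·(1.855500 + 4.478626 + 3.680795) = 2.42·10.014921 = 24.236109 m
LRL: c = (6 − d² + 2cos(α−β) − 2d(sin α − sin β))/8 = -1.709409, |c| > 1 → infeasible
Shortest: LSR with L = 10.212035 m ≈ 10.2120 m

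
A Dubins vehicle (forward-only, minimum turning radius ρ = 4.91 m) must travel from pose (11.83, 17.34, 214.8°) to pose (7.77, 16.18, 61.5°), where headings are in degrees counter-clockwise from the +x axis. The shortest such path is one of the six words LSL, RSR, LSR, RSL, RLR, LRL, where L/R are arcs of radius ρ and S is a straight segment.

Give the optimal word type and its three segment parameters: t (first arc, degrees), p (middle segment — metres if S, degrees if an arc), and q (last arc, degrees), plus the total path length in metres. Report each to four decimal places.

Let ψ = atan2(Δy, Δx) = atan2(-1.16, -4.06) = -164.0546° be the start→goal bearing.
Normalize: d = |goal − start| / ρ = 4.222464/4.91 = 0.859972, α = (θ_start − ψ) mod 360° = 18.8546° = 0.329075 rad, β = (θ_goal − ψ) mod 360° = 225.5546° = 3.936670 rad.
Common terms: sin α = 0.323168, cos α = 0.946342, sin β = -0.713918, cos β = -0.700229, cos(α−β) = -0.893371, d² = 0.739552. Work in radians in the unit-radius frame; every candidate has L = ρ·(t + p + q).
LSL: p² = 2 + d² − 2cos(α−β) + 2d(sin α − sin β) = 6.310025; p = √p² = 2.511976; φ = atan2(cos β − cos α, d + sin α − sin β) = -0.714829 rad; t = (φ − α) mod 2π = 5.239281 rad, q = (β − φ) mod 2π = 4.651499 rad → L = 4.91·(5.239281 + 2.511976 + 4.651499) = 4.91·12.402757 = 60.897538 m
RSR: p² = 2 + d² − 2cos(α−β) + 2d(sin β − sin α) = 2.742565; p = √p² = 1.656069; φ = atan2(cos α − cos β, d − sin α + sin β) = 1.677949 rad; t = (α − φ) mod 2π = 4.934311 rad, q = (φ − β) mod 2π = 4.024464 rad → L = 4.91·(4.934311 + 1.656069 + 4.024464) = 4.91·10.614844 = 52.118885 m
LSR: p² = d² − 2 + 2cos(α−β) + 2d(sin α + sin β) = -3.719259 < 0 → infeasible
RSL: p² = d² − 2 + 2cos(α−β) − 2d(sin α + sin β) = -2.375122 < 0 → infeasible
RLR: c = (6 − d² + 2cos(α−β) + 2d(sin α − sin β))/8 = 0.657179; p = 2π − arccos c = 5.429459 rad; φ = atan2(cos α − cos β, d − sin α + sin β) = 1.677949 rad; t = (α − φ + p/2) mod 2π = 1.365855 rad, q = (α − β − t + p) mod 2π = 0.456009 rad → L = 4.91·(1.365855 + 5.429459 + 0.456009) = 4.91·7.251323 = 35.603997 m
LRL: c = (6 − d² + 2cos(α−β) − 2d(sin α − sin β))/8 = 0.211247; p = 2π − arccos c = 4.925239 rad; φ = atan2(cos β − cos α, d + sin α − sin β) = -0.714829 rad; t = (φ − α + p/2) mod 2π = 1.418716 rad, q = (β − α − t + p) mod 2π = 0.830934 rad → L = 4.91·(1.418716 + 4.925239 + 0.830934) = 4.91·7.174889 = 35.228705 m
Shortest: LRL with L = 35.228705 m ≈ 35.2287 m
Convert LRL to answer units (arcs ×180/π): t = 1.418716·180/π = 81.2864°, p = 4.925239·180/π = 282.1954°, q = 0.830934·180/π = 47.6090°, L = 35.2287 m.

LRL: t = 81.2864°, p = 282.1954°, q = 47.6090°, L = 35.2287 m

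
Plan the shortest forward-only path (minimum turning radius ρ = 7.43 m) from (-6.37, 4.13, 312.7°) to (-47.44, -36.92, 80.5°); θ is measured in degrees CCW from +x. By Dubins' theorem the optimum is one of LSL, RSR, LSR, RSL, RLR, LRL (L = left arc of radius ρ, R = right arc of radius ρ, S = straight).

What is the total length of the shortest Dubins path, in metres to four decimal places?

Let ψ = atan2(Δy, Δx) = atan2(-41.05, -41.07) = -135.0140° be the start→goal bearing.
Normalize: d = |goal − start| / ρ = 58.067611/7.43 = 7.815291, α = (θ_start − ψ) mod 360° = 87.7140° = 1.530897 rad, β = (θ_goal − ψ) mod 360° = 215.5140° = 3.761428 rad.
Common terms: sin α = 0.999204, cos α = 0.039888, sin β = -0.580901, cos β = -0.813974, cos(α−β) = -0.612907, d² = 61.078770. Work in radians in the unit-radius frame; every candidate has L = ρ·(t + p + q).
LSL: p² = 2 + d² − 2cos(α−β) + 2d(sin α − sin β) = 89.002550; p = √p² = 9.434116; φ = atan2(cos β − cos α, d + sin α − sin β) = -0.090632 rad; t = (φ − α) mod 2π = 4.661656 rad, q = (β − φ) mod 2π = 3.852060 rad → L = 7.43·(4.661656 + 9.434116 + 3.852060) = 7.43·17.947832 = 133.352394 m
RSR: p² = 2 + d² − 2cos(α−β) + 2d(sin β − sin α) = 39.606619; p = √p² = 6.293379; φ = atan2(cos α − cos β, d − sin α + sin β) = 0.136096 rad; t = (α − φ) mod 2π = 1.394801 rad, q = (φ − β) mod 2π = 2.657853 rad → L = 7.43·(1.394801 + 6.293379 + 2.657853) = 7.43·10.346033 = 76.871029 m
LSR: p² = d² − 2 + 2cos(α−β) + 2d(sin α + sin β) = 64.391274; p = √p² = 8.024417; φ = atan2(−cos α − cos β, d + sin α + sin β) − atan2(−2, p) = 0.338003 rad; t = (φ − α) mod 2π = 5.090291 rad, q = (φ − β) mod 2π = 2.859760 rad → L = 7.43·(5.090291 + 8.024417 + 2.859760) = 7.43·15.974468 = 118.690295 m
RSL: p² = d² − 2 + 2cos(α−β) − 2d(sin α + sin β) = 51.314638; p = √p² = 7.163424; φ = atan2(cos α + cos β, d − sin α − sin β) − atan2(2, p) = -0.376532 rad; t = (α − φ) mod 2π = 1.907430 rad, q = (β − φ) mod 2π = 4.137960 rad → L = 7.43·(1.907430 + 7.163424 + 4.137960) = 7.43·13.208814 = 98.141486 m
RLR: c = (6 − d² + 2cos(α−β) + 2d(sin α − sin β))/8 = -3.950827, |c| > 1 → infeasible
LRL: c = (6 − d² + 2cos(α−β) − 2d(sin α − sin β))/8 = -10.125319, |c| > 1 → infeasible
Shortest: RSR with L = 76.871029 m ≈ 76.8710 m

76.8710 m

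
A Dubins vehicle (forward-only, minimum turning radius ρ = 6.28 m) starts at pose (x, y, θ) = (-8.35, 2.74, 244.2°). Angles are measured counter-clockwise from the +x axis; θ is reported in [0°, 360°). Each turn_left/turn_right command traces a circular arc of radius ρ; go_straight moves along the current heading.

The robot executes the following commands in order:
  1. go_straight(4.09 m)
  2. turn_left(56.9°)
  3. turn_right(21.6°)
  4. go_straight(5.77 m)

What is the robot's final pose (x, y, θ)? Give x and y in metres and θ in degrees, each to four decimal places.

(-8.0846, -14.8176, 279.5000°)

set_pose: (x, y, θ) = (-8.3500, 2.7400, 244.2000°), ρ = 6.28
go_straight(4.09): x += 4.09·cos θ, y += 4.09·sin θ → (-10.1301, -0.9423, 244.2000°)
turn_left(56.9°): centre at ρ to the left, rotate +56.9° → (-9.8535, -6.9194, 301.1000°)
turn_right(21.6°): centre at ρ to the right, rotate −21.6° → (-9.0369, -9.1267, 279.5000°)
go_straight(5.77): x += 5.77·cos θ, y += 5.77·sin θ → (-8.0846, -14.8176, 279.5000°)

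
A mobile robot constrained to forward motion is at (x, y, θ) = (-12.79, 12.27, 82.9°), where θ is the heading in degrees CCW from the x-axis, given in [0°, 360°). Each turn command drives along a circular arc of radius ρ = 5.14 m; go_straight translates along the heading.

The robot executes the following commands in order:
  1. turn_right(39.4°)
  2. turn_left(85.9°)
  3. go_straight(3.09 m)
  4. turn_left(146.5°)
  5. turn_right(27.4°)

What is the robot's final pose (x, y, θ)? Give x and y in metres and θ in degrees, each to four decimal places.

set_pose: (x, y, θ) = (-12.7900, 12.2700, 82.9000°), ρ = 5.14
turn_right(39.4°): centre at ρ to the right, rotate −39.4° → (-11.2276, 15.3631, 43.5000°)
turn_left(85.9°): centre at ρ to the left, rotate +85.9° → (-10.7938, 22.3541, 129.4000°)
go_straight(3.09): x += 3.09·cos θ, y += 3.09·sin θ → (-12.7552, 24.7418, 129.4000°)
turn_left(146.5°): centre at ρ to the left, rotate +146.5° → (-21.8398, 20.9509, 275.9000°)
turn_right(27.4°): centre at ρ to the right, rotate −27.4° → (-22.1702, 18.5388, 248.5000°)

(-22.1702, 18.5388, 248.5000°)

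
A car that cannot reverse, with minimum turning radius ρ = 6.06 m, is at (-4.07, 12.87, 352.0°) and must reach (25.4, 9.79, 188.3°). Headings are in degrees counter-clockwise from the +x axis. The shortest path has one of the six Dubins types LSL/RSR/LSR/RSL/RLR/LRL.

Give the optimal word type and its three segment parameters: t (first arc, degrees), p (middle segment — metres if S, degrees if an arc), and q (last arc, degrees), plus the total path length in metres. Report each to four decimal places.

Let ψ = atan2(Δy, Δx) = atan2(-3.08, 29.47) = -5.9665° be the start→goal bearing.
Normalize: d = |goal − start| / ρ = 29.630513/6.06 = 4.889524, α = (θ_start − ψ) mod 360° = 357.9665° = 6.247694 rad, β = (θ_goal − ψ) mod 360° = 194.2665° = 3.390590 rad.
Common terms: sin α = -0.035484, cos α = 0.999370, sin β = -0.246432, cos β = -0.969160, cos(α−β) = -0.959805, d² = 23.907441. Work in radians in the unit-radius frame; every candidate has L = ρ·(t + p + q).
LSL: p² = 2 + d² − 2cos(α−β) + 2d(sin α − sin β) = 29.889927; p = √p² = 5.467168; φ = atan2(cos β − cos α, d + sin α − sin β) = -0.368336 rad; t = (φ − α) mod 2π = 5.950340 rad, q = (β − φ) mod 2π = 3.758926 rad → L = 6.06·(5.950340 + 5.467168 + 3.758926) = 6.06·15.176435 = 91.969194 m
RSR: p² = 2 + d² − 2cos(α−β) + 2d(sin β − sin α) = 25.764177; p = √p² = 5.075842; φ = atan2(cos α − cos β, d − sin α + sin β) = 0.398269 rad; t = (α − φ) mod 2π = 5.849425 rad, q = (φ − β) mod 2π = 3.290864 rad → L = 6.06·(5.849425 + 5.075842 + 3.290864) = 6.06·14.216132 = 86.149758 m
LSR: p² = d² − 2 + 2cos(α−β) + 2d(sin α + sin β) = 17.230958; p = √p² = 4.151019; φ = atan2(−cos α − cos β, d + sin α + sin β) − atan2(−2, p) = 0.442433 rad; t = (φ − α) mod 2π = 0.477924 rad, q = (φ − β) mod 2π = 3.335028 rad → L = 6.06·(0.477924 + 4.151019 + 3.335028) = 6.06·7.963972 = 48.261668 m
RSL: p² = d² − 2 + 2cos(α−β) − 2d(sin α + sin β) = 22.744702; p = √p² = 4.769141; φ = atan2(cos α + cos β, d − sin α − sin β) − atan2(2, p) = -0.391245 rad; t = (α − φ) mod 2π = 0.355753 rad, q = (β − φ) mod 2π = 3.781834 rad → L = 6.06·(0.355753 + 4.769141 + 3.781834) = 6.06·8.906728 = 53.974774 m
RLR: c = (6 − d² + 2cos(α−β) + 2d(sin α − sin β))/8 = -2.220522, |c| > 1 → infeasible
LRL: c = (6 − d² + 2cos(α−β) − 2d(sin α − sin β))/8 = -2.736241, |c| > 1 → infeasible
Shortest: LSR with L = 48.261668 m ≈ 48.2617 m
Convert LSR to answer units (arcs ×180/π): t = 0.477924·180/π = 27.3830°, p = ρ·p = 6.06·4.151019 = 25.1552 m, q = 3.335028·180/π = 191.0830°, L = 48.2617 m.

LSR: t = 27.3830°, p = 25.1552 m, q = 191.0830°, L = 48.2617 m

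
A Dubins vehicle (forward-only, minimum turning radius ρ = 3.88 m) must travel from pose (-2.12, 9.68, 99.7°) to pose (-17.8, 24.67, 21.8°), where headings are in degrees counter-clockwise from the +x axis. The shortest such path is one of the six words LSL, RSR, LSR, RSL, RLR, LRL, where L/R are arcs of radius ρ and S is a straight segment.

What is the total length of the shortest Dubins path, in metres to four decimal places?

Let ψ = atan2(Δy, Δx) = atan2(14.99, -15.68) = 136.2888° be the start→goal bearing.
Normalize: d = |goal − start| / ρ = 21.692453/3.88 = 5.590838, α = (θ_start − ψ) mod 360° = 323.4112° = 5.644590 rad, β = (θ_goal − ψ) mod 360° = 245.5112° = 4.284979 rad.
Common terms: sin α = -0.596068, cos α = 0.802934, sin β = -0.910042, cos β = -0.414515, cos(α−β) = 0.209619, d² = 31.257473. Work in radians in the unit-radius frame; every candidate has L = ρ·(t + p + q).
LSL: p² = 2 + d² − 2cos(α−β) + 2d(sin α − sin β) = 36.348996; p = √p² = 6.029013; φ = atan2(cos β − cos α, d + sin α − sin β) = -0.203330 rad; t = (φ − α) mod 2π = 0.435265 rad, q = (β − φ) mod 2π = 4.488309 rad → L = 3.88·(0.435265 + 6.029013 + 4.488309) = 3.88·10.952587 = 42.496036 m
RSR: p² = 2 + d² − 2cos(α−β) + 2d(sin β − sin α) = 29.327475; p = √p² = 5.415485; φ = atan2(cos α − cos β, d − sin α + sin β) = 0.226747 rad; t = (α − φ) mod 2π = 5.417843 rad, q = (φ − β) mod 2π = 2.224953 rad → L = 3.88·(5.417843 + 5.415485 + 2.224953) = 3.88·13.058282 = 50.666132 m
LSR: p² = d² − 2 + 2cos(α−β) + 2d(sin α + sin β) = 12.835872; p = √p² = 3.582719; φ = atan2(−cos α − cos β, d + sin α + sin β) − atan2(−2, p) = 0.414338 rad; t = (φ − α) mod 2π = 1.052933 rad, q = (φ − β) mod 2π = 2.412545 rad → L = 3.88·(1.052933 + 3.582719 + 2.412545) = 3.88·7.048197 = 27.347005 m
RSL: p² = d² − 2 + 2cos(α−β) − 2d(sin α + sin β) = 46.517548; p = √p² = 6.820377; φ = atan2(cos α + cos β, d − sin α − sin β) − atan2(2, p) = -0.230567 rad; t = (α − φ) mod 2π = 5.875157 rad, q = (β − φ) mod 2π = 4.515545 rad → L = 3.88·(5.875157 + 6.820377 + 4.515545) = 3.88·17.211080 = 66.778990 m
RLR: c = (6 − d² + 2cos(α−β) + 2d(sin α − sin β))/8 = -2.665934, |c| > 1 → infeasible
LRL: c = (6 − d² + 2cos(α−β) − 2d(sin α − sin β))/8 = -3.543625, |c| > 1 → infeasible
Shortest: LSR with L = 27.347005 m ≈ 27.3470 m

27.3470 m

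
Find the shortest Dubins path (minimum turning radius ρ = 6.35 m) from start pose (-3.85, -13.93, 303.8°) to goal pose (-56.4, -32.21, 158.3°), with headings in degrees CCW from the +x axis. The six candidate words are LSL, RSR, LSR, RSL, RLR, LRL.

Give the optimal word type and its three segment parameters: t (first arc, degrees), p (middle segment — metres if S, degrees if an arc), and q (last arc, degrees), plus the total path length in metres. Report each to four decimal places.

Let ψ = atan2(Δy, Δx) = atan2(-18.28, -52.55) = -160.8193° be the start→goal bearing.
Normalize: d = |goal − start| / ρ = 55.638664/6.35 = 8.761994, α = (θ_start − ψ) mod 360° = 104.6193° = 1.825951 rad, β = (θ_goal − ψ) mod 360° = 319.1193° = 5.569682 rad.
Common terms: sin α = 0.967624, cos α = -0.252395, sin β = -0.654486, cos β = 0.756074, cos(α−β) = -0.824126, d² = 76.772544. Work in radians in the unit-radius frame; every candidate has L = ρ·(t + p + q).
LSL: p² = 2 + d² − 2cos(α−β) + 2d(sin α − sin β) = 108.846640; p = √p² = 10.432959; φ = atan2(cos β − cos α, d + sin α − sin β) = 0.096813 rad; t = (φ − α) mod 2π = 4.554047 rad, q = (β − φ) mod 2π = 5.472869 rad → L = 6.35·(4.554047 + 10.432959 + 5.472869) = 6.35·20.459876 = 129.920212 m
RSR: p² = 2 + d² − 2cos(α−β) + 2d(sin β − sin α) = 51.994953; p = √p² = 7.210753; φ = atan2(cos α − cos β, d − sin α + sin β) = -0.140316 rad; t = (α − φ) mod 2π = 1.966268 rad, q = (φ − β) mod 2π = 0.573187 rad → L = 6.35·(1.966268 + 7.210753 + 0.573187) = 6.35·9.750207 = 61.913812 m
LSR: p² = d² − 2 + 2cos(α−β) + 2d(sin α + sin β) = 78.611719; p = √p² = 8.866325; φ = atan2(−cos α − cos β, d + sin α + sin β) − atan2(−2, p) = 0.166415 rad; t = (φ − α) mod 2π = 4.623649 rad, q = (φ − β) mod 2π = 0.879918 rad → L = 6.35·(4.623649 + 8.866325 + 0.879918) = 6.35·14.369892 = 91.248817 m
RSL: p² = d² − 2 + 2cos(α−β) − 2d(sin α + sin β) = 67.636864; p = √p² = 8.224163; φ = atan2(cos α + cos β, d − sin α − sin β) − atan2(2, p) = -0.179011 rad; t = (α − φ) mod 2π = 2.004962 rad, q = (β − φ) mod 2π = 5.748693 rad → L = 6.35·(2.004962 + 8.224163 + 5.748693) = 6.35·15.977818 = 101.459146 m
RLR: c = (6 − d² + 2cos(α−β) + 2d(sin α − sin β))/8 = -5.499369, |c| > 1 → infeasible
LRL: c = (6 − d² + 2cos(α−β) − 2d(sin α − sin β))/8 = -12.605830, |c| > 1 → infeasible
Shortest: RSR with L = 61.913812 m ≈ 61.9138 m
Convert RSR to answer units (arcs ×180/π): t = 1.966268·180/π = 112.6588°, p = ρ·p = 6.35·7.210753 = 45.7883 m, q = 0.573187·180/π = 32.8412°, L = 61.9138 m.

RSR: t = 112.6588°, p = 45.7883 m, q = 32.8412°, L = 61.9138 m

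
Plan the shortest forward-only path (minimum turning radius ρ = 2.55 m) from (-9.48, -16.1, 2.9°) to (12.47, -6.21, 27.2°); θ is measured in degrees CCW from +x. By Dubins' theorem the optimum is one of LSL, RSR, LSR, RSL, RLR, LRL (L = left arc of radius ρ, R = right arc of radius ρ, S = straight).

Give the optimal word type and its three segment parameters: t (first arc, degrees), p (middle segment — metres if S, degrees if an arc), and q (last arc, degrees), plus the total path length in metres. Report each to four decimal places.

Let ψ = atan2(Δy, Δx) = atan2(9.89, 21.95) = 24.2549° be the start→goal bearing.
Normalize: d = |goal − start| / ρ = 24.075186/2.55 = 9.441250, α = (θ_start − ψ) mod 360° = 338.6451° = 5.910472 rad, β = (θ_goal − ψ) mod 360° = 2.9451° = 0.051402 rad.
Common terms: sin α = -0.364143, cos α = 0.931343, sin β = 0.051380, cos β = 0.998679, cos(α−β) = 0.911403, d² = 89.137193. Work in radians in the unit-radius frame; every candidate has L = ρ·(t + p + q).
LSL: p² = 2 + d² − 2cos(α−β) + 2d(sin α − sin β) = 81.468276; p = √p² = 9.025978; φ = atan2(cos β − cos α, d + sin α − sin β) = 0.007460 rad; t = (φ − α) mod 2π = 0.380173 rad, q = (β − φ) mod 2π = 0.043942 rad → L = 2.55·(0.380173 + 9.025978 + 0.043942) = 2.55·9.450093 = 24.097737 m
RSR: p² = 2 + d² − 2cos(α−β) + 2d(sin β − sin α) = 97.160497; p = √p² = 9.857002; φ = atan2(cos α − cos β, d − sin α + sin β) = -0.006831 rad; t = (α − φ) mod 2π = 5.917304 rad, q = (φ − β) mod 2π = 6.224952 rad → L = 2.55·(5.917304 + 9.857002 + 6.224952) = 2.55·21.999258 = 56.098108 m
LSR: p² = d² − 2 + 2cos(α−β) + 2d(sin α + sin β) = 83.054237; p = √p² = 9.113410; φ = atan2(−cos α − cos β, d + sin α + sin β) − atan2(−2, p) = 0.007672 rad; t = (φ − α) mod 2π = 0.380385 rad, q = (φ − β) mod 2π = 6.239455 rad → L = 2.55·(0.380385 + 9.113410 + 6.239455) = 2.55·15.733250 = 40.119788 m
RSL: p² = d² − 2 + 2cos(α−β) − 2d(sin α + sin β) = 94.865763; p = √p² = 9.739906; φ = atan2(cos α + cos β, d − sin α − sin β) − atan2(2, p) = -0.007179 rad; t = (α − φ) mod 2π = 5.917652 rad, q = (β − φ) mod 2π = 0.058582 rad → L = 2.55·(5.917652 + 9.739906 + 0.058582) = 2.55·15.716139 = 40.076155 m
RLR: c = (6 − d² + 2cos(α−β) + 2d(sin α − sin β))/8 = -11.145062, |c| > 1 → infeasible
LRL: c = (6 − d² + 2cos(α−β) − 2d(sin α − sin β))/8 = -9.183535, |c| > 1 → infeasible
Shortest: LSL with L = 24.097737 m ≈ 24.0977 m
Convert LSL to answer units (arcs ×180/π): t = 0.380173·180/π = 21.7823°, p = ρ·p = 2.55·9.025978 = 23.0162 m, q = 0.043942·180/π = 2.5177°, L = 24.0977 m.

LSL: t = 21.7823°, p = 23.0162 m, q = 2.5177°, L = 24.0977 m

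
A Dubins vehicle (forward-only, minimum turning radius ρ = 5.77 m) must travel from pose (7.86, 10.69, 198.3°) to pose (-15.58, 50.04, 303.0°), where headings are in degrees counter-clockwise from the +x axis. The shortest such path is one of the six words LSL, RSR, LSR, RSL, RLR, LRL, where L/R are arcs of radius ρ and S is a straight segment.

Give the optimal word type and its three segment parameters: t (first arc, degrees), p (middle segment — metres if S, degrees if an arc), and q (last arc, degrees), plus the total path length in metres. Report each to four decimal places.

Let ψ = atan2(Δy, Δx) = atan2(39.35, -23.44) = 120.7814° be the start→goal bearing.
Normalize: d = |goal − start| / ρ = 45.802359/5.77 = 7.938017, α = (θ_start − ψ) mod 360° = 77.5186° = 1.352955 rad, β = (θ_goal − ψ) mod 360° = 182.2186° = 3.180314 rad.
Common terms: sin α = 0.976366, cos α = 0.216123, sin β = -0.038712, cos β = -0.999250, cos(α−β) = -0.253758, d² = 63.012117. Work in radians in the unit-radius frame; every candidate has L = ρ·(t + p + q).
LSL: p² = 2 + d² − 2cos(α−β) + 2d(sin α − sin β) = 81.635052; p = √p² = 9.035212; φ = atan2(cos β − cos α, d + sin α − sin β) = -0.134924 rad; t = (φ − α) mod 2π = 4.795306 rad, q = (β − φ) mod 2π = 3.315239 rad → L = 5.77·(4.795306 + 9.035212 + 3.315239) = 5.77·17.145757 = 98.931017 m
RSR: p² = 2 + d² − 2cos(α−β) + 2d(sin β − sin α) = 49.404214; p = √p² = 7.028813; φ = atan2(cos α − cos β, d − sin α + sin β) = 0.173786 rad; t = (α − φ) mod 2π = 1.179168 rad, q = (φ − β) mod 2π = 3.276657 rad → L = 5.77·(1.179168 + 7.028813 + 3.276657) = 5.77·11.484639 = 66.266365 m
LSR: p² = d² − 2 + 2cos(α−β) + 2d(sin α + sin β) = 75.390829; p = √p² = 8.682789; φ = atan2(−cos α − cos β, d + sin α + sin β) − atan2(−2, p) = 0.314397 rad; t = (φ − α) mod 2π = 5.244628 rad, q = (φ − β) mod 2π = 3.417268 rad → L = 5.77·(5.244628 + 8.682789 + 3.417268) = 5.77·17.344685 = 100.078832 m
RSL: p² = d² − 2 + 2cos(α−β) − 2d(sin α + sin β) = 45.618373; p = √p² = 6.754137; φ = atan2(cos α + cos β, d − sin α − sin β) − atan2(2, p) = -0.399295 rad; t = (α − φ) mod 2π = 1.752250 rad, q = (β − φ) mod 2π = 3.579609 rad → L = 5.77·(1.752250 + 6.754137 + 3.579609) = 5.77·12.085997 = 69.736200 m
RLR: c = (6 − d² + 2cos(α−β) + 2d(sin α − sin β))/8 = -5.175527, |c| > 1 → infeasible
LRL: c = (6 − d² + 2cos(α−β) − 2d(sin α − sin β))/8 = -9.204381, |c| > 1 → infeasible
Shortest: RSR with L = 66.266365 m ≈ 66.2664 m
Convert RSR to answer units (arcs ×180/π): t = 1.179168·180/π = 67.5614°, p = ρ·p = 5.77·7.028813 = 40.5563 m, q = 3.276657·180/π = 187.7386°, L = 66.2664 m.

RSR: t = 67.5614°, p = 40.5563 m, q = 187.7386°, L = 66.2664 m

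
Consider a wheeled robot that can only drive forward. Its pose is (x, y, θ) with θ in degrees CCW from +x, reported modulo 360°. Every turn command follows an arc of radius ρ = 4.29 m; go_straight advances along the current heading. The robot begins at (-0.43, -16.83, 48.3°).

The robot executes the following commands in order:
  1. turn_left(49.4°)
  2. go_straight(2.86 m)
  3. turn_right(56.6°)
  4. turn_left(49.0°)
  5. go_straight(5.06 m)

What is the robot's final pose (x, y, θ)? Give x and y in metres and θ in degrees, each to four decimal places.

(3.1272, 1.5407, 90.1000°)

set_pose: (x, y, θ) = (-0.4300, -16.8300, 48.3000°), ρ = 4.29
turn_left(49.4°): centre at ρ to the left, rotate +49.4° → (0.6182, -13.4014, 97.7000°)
go_straight(2.86): x += 2.86·cos θ, y += 2.86·sin θ → (0.2350, -10.5671, 97.7000°)
turn_right(56.6°): centre at ρ to the right, rotate −56.6° → (1.6662, -6.7596, 41.1000°)
turn_left(49.0°): centre at ρ to the left, rotate +49.0° → (3.1361, -3.5193, 90.1000°)
go_straight(5.06): x += 5.06·cos θ, y += 5.06·sin θ → (3.1272, 1.5407, 90.1000°)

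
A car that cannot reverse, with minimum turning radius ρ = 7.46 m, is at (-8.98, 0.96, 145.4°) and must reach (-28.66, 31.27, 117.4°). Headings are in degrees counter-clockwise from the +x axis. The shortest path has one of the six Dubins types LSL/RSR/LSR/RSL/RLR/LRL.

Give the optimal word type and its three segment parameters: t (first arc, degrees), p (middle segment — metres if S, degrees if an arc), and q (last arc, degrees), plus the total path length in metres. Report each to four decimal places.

RSR: t = 23.3328°, p = 32.5722 m, q = 4.6672°, L = 36.2178 m

Let ψ = atan2(Δy, Δx) = atan2(30.31, -19.68) = 122.9953° be the start→goal bearing.
Normalize: d = |goal − start| / ρ = 36.138601/7.46 = 4.844317, α = (θ_start − ψ) mod 360° = 22.4047° = 0.391036 rad, β = (θ_goal − ψ) mod 360° = 354.4047° = 6.185529 rad.
Common terms: sin α = 0.381146, cos α = 0.924515, sin β = -0.097501, cos β = 0.995235, cos(α−β) = 0.882948, d² = 23.467403. Work in radians in the unit-radius frame; every candidate has L = ρ·(t + p + q).
LSL: p² = 2 + d² − 2cos(α−β) + 2d(sin α − sin β) = 28.338947; p = √p² = 5.323434; φ = atan2(cos β − cos α, d + sin α − sin β) = 0.013285 rad; t = (φ − α) mod 2π = 5.905434 rad, q = (β − φ) mod 2π = 6.172244 rad → L = 7.46·(5.905434 + 5.323434 + 6.172244) = 7.46·17.401112 = 129.812297 m
RSR: p² = 2 + d² − 2cos(α−β) + 2d(sin β − sin α) = 19.064068; p = √p² = 4.366242; φ = atan2(cos α − cos β, d − sin α + sin β) = -0.016198 rad; t = (α − φ) mod 2π = 0.407234 rad, q = (φ − β) mod 2π = 0.081458 rad → L = 7.46·(0.407234 + 4.366242 + 0.081458) = 7.46·4.854934 = 36.217808 m
LSR: p² = d² − 2 + 2cos(α−β) + 2d(sin α + sin β) = 25.981434; p = √p² = 5.097199; φ = atan2(−cos α − cos β, d + sin α + sin β) − atan2(−2, p) = 0.015696 rad; t = (φ − α) mod 2π = 5.907846 rad, q = (φ − β) mod 2π = 0.113352 rad → L = 7.46·(5.907846 + 5.097199 + 0.113352) = 7.46·11.118397 = 82.943238 m
RSL: p² = d² − 2 + 2cos(α−β) − 2d(sin α + sin β) = 20.485162; p = √p² = 4.526054; φ = atan2(cos α + cos β, d − sin α − sin β) − atan2(2, p) = -0.017663 rad; t = (α − φ) mod 2π = 0.408699 rad, q = (β − φ) mod 2π = 6.203192 rad → L = 7.46·(0.408699 + 4.526054 + 6.203192) = 7.46·11.137944 = 83.089063 m
RLR: c = (6 − d² + 2cos(α−β) + 2d(sin α − sin β))/8 = -1.383008, |c| > 1 → infeasible
LRL: c = (6 − d² + 2cos(α−β) − 2d(sin α − sin β))/8 = -2.542368, |c| > 1 → infeasible
Shortest: RSR with L = 36.217808 m ≈ 36.2178 m
Convert RSR to answer units (arcs ×180/π): t = 0.407234·180/π = 23.3328°, p = ρ·p = 7.46·4.366242 = 32.5722 m, q = 0.081458·180/π = 4.6672°, L = 36.2178 m.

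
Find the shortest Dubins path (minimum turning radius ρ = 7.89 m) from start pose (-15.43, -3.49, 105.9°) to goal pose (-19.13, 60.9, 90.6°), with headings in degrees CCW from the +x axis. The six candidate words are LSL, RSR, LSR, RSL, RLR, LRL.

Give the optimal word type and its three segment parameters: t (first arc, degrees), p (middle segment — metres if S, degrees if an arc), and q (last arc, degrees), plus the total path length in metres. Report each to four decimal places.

RSR: t = 12.7781°, p = 62.4037 m, q = 2.5219°, L = 64.5106 m

Let ψ = atan2(Δy, Δx) = atan2(64.39, -3.70) = 93.2887° be the start→goal bearing.
Normalize: d = |goal − start| / ρ = 64.496218/7.89 = 8.174426, α = (θ_start − ψ) mod 360° = 12.6113° = 0.220108 rad, β = (θ_goal − ψ) mod 360° = 357.3113° = 6.236258 rad.
Common terms: sin α = 0.218335, cos α = 0.975874, sin β = -0.046910, cos β = 0.998899, cos(α−β) = 0.964557, d² = 66.821233. Work in radians in the unit-radius frame; every candidate has L = ρ·(t + p + q).
LSL: p² = 2 + d² − 2cos(α−β) + 2d(sin α − sin β) = 71.228572; p = √p² = 8.439702; φ = atan2(cos β − cos α, d + sin α − sin β) = 0.002728 rad; t = (φ − α) mod 2π = 6.065805 rad, q = (β − φ) mod 2π = 6.233530 rad → L = 7.89·(6.065805 + 8.439702 + 6.233530) = 7.89·20.739037 = 163.631005 m
RSR: p² = 2 + d² − 2cos(α−β) + 2d(sin β − sin α) = 62.555665; p = √p² = 7.909214; φ = atan2(cos α − cos β, d − sin α + sin β) = -0.002911 rad; t = (α − φ) mod 2π = 0.223019 rad, q = (φ − β) mod 2π = 0.044016 rad → L = 7.89·(0.223019 + 7.909214 + 0.044016) = 7.89·8.176249 = 64.510607 m
LSR: p² = d² − 2 + 2cos(α−β) + 2d(sin α + sin β) = 69.552952; p = √p² = 8.339841; φ = atan2(−cos α − cos β, d + sin α + sin β) − atan2(−2, p) = 0.003024 rad; t = (φ − α) mod 2π = 6.066101 rad, q = (φ − β) mod 2π = 0.049951 rad → L = 7.89·(6.066101 + 8.339841 + 0.049951) = 7.89·14.455893 = 114.056998 m
RSL: p² = d² − 2 + 2cos(α−β) − 2d(sin α + sin β) = 63.947744; p = √p² = 7.996733; φ = atan2(cos α + cos β, d − sin α − sin β) − atan2(2, p) = -0.003153 rad; t = (α − φ) mod 2π = 0.223262 rad, q = (β − φ) mod 2π = 6.239411 rad → L = 7.89·(0.223262 + 7.996733 + 6.239411) = 7.89·14.459406 = 114.084717 m
RLR: c = (6 − d² + 2cos(α−β) + 2d(sin α − sin β))/8 = -6.819458, |c| > 1 → infeasible
LRL: c = (6 − d² + 2cos(α−β) − 2d(sin α − sin β))/8 = -7.903572, |c| > 1 → infeasible
Shortest: RSR with L = 64.510607 m ≈ 64.5106 m
Convert RSR to answer units (arcs ×180/π): t = 0.223019·180/π = 12.7781°, p = ρ·p = 7.89·7.909214 = 62.4037 m, q = 0.044016·180/π = 2.5219°, L = 64.5106 m.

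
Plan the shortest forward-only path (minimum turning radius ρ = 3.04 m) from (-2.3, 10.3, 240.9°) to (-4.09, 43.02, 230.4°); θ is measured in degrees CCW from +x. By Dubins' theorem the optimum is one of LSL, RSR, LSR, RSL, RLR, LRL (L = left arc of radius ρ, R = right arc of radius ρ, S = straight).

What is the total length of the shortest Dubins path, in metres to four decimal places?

Let ψ = atan2(Δy, Δx) = atan2(32.72, -1.79) = 93.1313° be the start→goal bearing.
Normalize: d = |goal − start| / ρ = 32.768926/3.04 = 10.779252, α = (θ_start − ψ) mod 360° = 147.7687° = 2.579050 rad, β = (θ_goal − ψ) mod 360° = 137.2687° = 2.395790 rad.
Common terms: sin α = 0.533339, cos α = -0.845902, sin β = 0.678562, cos β = -0.734544, cos(α−β) = 0.983255, d² = 116.192272. Work in radians in the unit-radius frame; every candidate has L = ρ·(t + p + q).
LSL: p² = 2 + d² − 2cos(α−β) + 2d(sin α − sin β) = 113.094982; p = √p² = 10.634612; φ = atan2(cos β − cos α, d + sin α − sin β) = 0.010471 rad; t = (φ − α) mod 2π = 3.714607 rad, q = (β − φ) mod 2π = 2.385319 rad → L = 3.04·(3.714607 + 10.634612 + 2.385319) = 3.04·16.734538 = 50.872996 m
RSR: p² = 2 + d² − 2cos(α−β) + 2d(sin β − sin α) = 119.356542; p = √p² = 10.925042; φ = atan2(cos α − cos β, d − sin α + sin β) = -0.010193 rad; t = (α − φ) mod 2π = 2.589243 rad, q = (φ − β) mod 2π = 3.877202 rad → L = 3.04·(2.589243 + 10.925042 + 3.877202) = 3.04·17.391487 = 52.870120 m
LSR: p² = d² − 2 + 2cos(α−β) + 2d(sin α + sin β) = 142.285543; p = √p² = 11.928350; φ = atan2(−cos α − cos β, d + sin α + sin β) − atan2(−2, p) = 0.297168 rad; t = (φ − α) mod 2π = 4.001304 rad, q = (φ − β) mod 2π = 4.184563 rad → L = 3.04·(4.001304 + 11.928350 + 4.184563) = 3.04·20.114218 = 61.147221 m
RSL: p² = d² − 2 + 2cos(α−β) − 2d(sin α + sin β) = 90.032020; p = √p² = 9.488520; φ = atan2(cos α + cos β, d − sin α − sin β) − atan2(2, p) = -0.371453 rad; t = (α − φ) mod 2π = 2.950503 rad, q = (β − φ) mod 2π = 2.767243 rad → L = 3.04·(2.950503 + 9.488520 + 2.767243) = 3.04·15.206267 = 46.227050 m
RLR: c = (6 − d² + 2cos(α−β) + 2d(sin α − sin β))/8 = -13.919568, |c| > 1 → infeasible
LRL: c = (6 − d² + 2cos(α−β) − 2d(sin α − sin β))/8 = -13.136873, |c| > 1 → infeasible
Shortest: RSL with L = 46.227050 m ≈ 46.2271 m

46.2271 m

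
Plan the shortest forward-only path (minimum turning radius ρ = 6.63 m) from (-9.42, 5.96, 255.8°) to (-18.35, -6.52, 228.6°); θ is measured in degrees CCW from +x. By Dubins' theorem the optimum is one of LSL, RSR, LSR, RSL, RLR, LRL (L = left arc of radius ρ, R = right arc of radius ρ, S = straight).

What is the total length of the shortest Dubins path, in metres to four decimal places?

Let ψ = atan2(Δy, Δx) = atan2(-12.48, -8.93) = -125.5854° be the start→goal bearing.
Normalize: d = |goal − start| / ρ = 15.345856/6.63 = 2.314609, α = (θ_start − ψ) mod 360° = 21.3854° = 0.373246 rad, β = (θ_goal − ψ) mod 360° = 354.1854° = 6.181702 rad.
Common terms: sin α = 0.364640, cos α = 0.931149, sin β = -0.101309, cos β = 0.994855, cos(α−β) = 0.889416, d² = 5.357414. Work in radians in the unit-radius frame; every candidate has L = ρ·(t + p + q).
LSL: p² = 2 + d² − 2cos(α−β) + 2d(sin α − sin β) = 7.735562; p = √p² = 2.781288; φ = atan2(cos β − cos α, d + sin α − sin β) = 0.022907 rad; t = (φ − α) mod 2π = 5.932847 rad, q = (β − φ) mod 2π = 6.158794 rad → L = 6.63·(5.932847 + 2.781288 + 6.158794) = 6.63·14.872929 = 98.607518 m
RSR: p² = 2 + d² − 2cos(α−β) + 2d(sin β − sin α) = 3.421600; p = √p² = 1.849757; φ = atan2(cos α − cos β, d − sin α + sin β) = -0.034447 rad; t = (α − φ) mod 2π = 0.407693 rad, q = (φ − β) mod 2π = 0.067036 rad → L = 6.63·(0.407693 + 1.849757 + 0.067036) = 6.63·2.324486 = 15.411345 m
LSR: p² = d² − 2 + 2cos(α−β) + 2d(sin α + sin β) = 6.355260; p = √p² = 2.520964; φ = atan2(−cos α − cos β, d + sin α + sin β) − atan2(−2, p) = 0.029022 rad; t = (φ − α) mod 2π = 5.938962 rad, q = (φ − β) mod 2π = 0.130506 rad → L = 6.63·(5.938962 + 2.520964 + 0.130506) = 6.63·8.590432 = 56.954563 m
RSL: p² = d² − 2 + 2cos(α−β) − 2d(sin α + sin β) = 3.917233; p = √p² = 1.979200; φ = atan2(cos α + cos β, d − sin α − sin β) − atan2(2, p) = -0.036714 rad; t = (α − φ) mod 2π = 0.409960 rad, q = (β − φ) mod 2π = 6.218416 rad → L = 6.63·(0.409960 + 1.979200 + 6.218416) = 6.63·8.607576 = 57.068231 m
RLR: c = (6 − d² + 2cos(α−β) + 2d(sin α − sin β))/8 = 0.572300; p = 2π − arccos c = 5.321697 rad; φ = atan2(cos α − cos β, d − sin α + sin β) = -0.034447 rad; t = (α − φ + p/2) mod 2π = 3.068542 rad, q = (α − β − t + p) mod 2π = 2.727885 rad → L = 6.63·(3.068542 + 5.321697 + 2.727885) = 6.63·11.118123 = 73.713156 m
LRL: c = (6 − d² + 2cos(α−β) − 2d(sin α − sin β))/8 = 0.033055; p = 2π − arccos c = 4.745450 rad; φ = atan2(cos β − cos α, d + sin α − sin β) = 0.022907 rad; t = (φ − α + p/2) mod 2π = 2.022386 rad, q = (β − α − t + p) mod 2π = 2.248334 rad → L = 6.63·(2.022386 + 4.745450 + 2.248334) = 6.63·9.016170 = 59.777207 m
Shortest: RSR with L = 15.411345 m ≈ 15.4113 m

15.4113 m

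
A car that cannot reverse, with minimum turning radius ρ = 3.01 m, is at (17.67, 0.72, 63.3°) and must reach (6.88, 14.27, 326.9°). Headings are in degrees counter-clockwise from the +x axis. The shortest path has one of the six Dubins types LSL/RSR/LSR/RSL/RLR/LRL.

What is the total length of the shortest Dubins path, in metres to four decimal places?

Let ψ = atan2(Δy, Δx) = atan2(13.55, -10.79) = 128.5307° be the start→goal bearing.
Normalize: d = |goal − start| / ρ = 17.321276/3.01 = 5.754577, α = (θ_start − ψ) mod 360° = 294.7693° = 5.144696 rad, β = (θ_goal − ψ) mod 360° = 198.3693° = 3.462198 rad.
Common terms: sin α = -0.908002, cos α = 0.418966, sin β = -0.315141, cos β = -0.949045, cos(α−β) = -0.111469, d² = 33.115153. Work in radians in the unit-radius frame; every candidate has L = ρ·(t + p + q).
LSL: p² = 2 + d² − 2cos(α−β) + 2d(sin α − sin β) = 28.514768; p = √p² = 5.339922; φ = atan2(cos β − cos α, d + sin α − sin β) = -0.259074 rad; t = (φ − α) mod 2π = 0.879416 rad, q = (β − φ) mod 2π = 3.721272 rad → L = 3.01·(0.879416 + 5.339922 + 3.721272) = 3.01·9.940610 = 29.921236 m
RSR: p² = 2 + d² − 2cos(α−β) + 2d(sin β − sin α) = 42.161414; p = √p² = 6.493182; φ = atan2(cos α − cos β, d − sin α + sin β) = 0.212275 rad; t = (α − φ) mod 2π = 4.932421 rad, q = (φ − β) mod 2π = 3.033262 rad → L = 3.01·(4.932421 + 6.493182 + 3.033262) = 3.01·14.458865 = 43.521183 m
LSR: p² = d² − 2 + 2cos(α−β) + 2d(sin α + sin β) = 16.814874; p = √p² = 4.100594; φ = atan2(−cos α − cos β, d + sin α + sin β) − atan2(−2, p) = 0.570236 rad; t = (φ − α) mod 2π = 1.708726 rad, q = (φ − β) mod 2π = 3.391223 rad → L = 3.01·(1.708726 + 4.100594 + 3.391223) = 3.01·9.200543 = 27.693634 m
RSL: p² = d² − 2 + 2cos(α−β) − 2d(sin α + sin β) = 44.969556; p = √p² = 6.705934; φ = atan2(cos α + cos β, d − sin α − sin β) − atan2(2, p) = -0.365666 rad; t = (α − φ) mod 2π = 5.510362 rad, q = (β − φ) mod 2π = 3.827864 rad → L = 3.01·(5.510362 + 6.705934 + 3.827864) = 3.01·16.044160 = 48.292922 m
RLR: c = (6 − d² + 2cos(α−β) + 2d(sin α − sin β))/8 = -4.270177, |c| > 1 → infeasible
LRL: c = (6 − d² + 2cos(α−β) − 2d(sin α − sin β))/8 = -2.564346, |c| > 1 → infeasible
Shortest: LSR with L = 27.693634 m ≈ 27.6936 m

27.6936 m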